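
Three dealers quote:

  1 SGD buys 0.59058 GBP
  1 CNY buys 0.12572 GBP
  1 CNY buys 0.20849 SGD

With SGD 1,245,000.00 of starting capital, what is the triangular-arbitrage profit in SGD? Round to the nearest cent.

Profit: SGD 26,187.93

Profitable loop is SGD → CNY → GBP → SGD:
SGD 1,245,000.00 ÷ 0.20849 = CNY 5,971,509.42
CNY 5,971,509.42 × 0.12572 = GBP 750,738.16
GBP 750,738.16 ÷ 0.59058 = SGD 1,271,187.93
Profit = SGD 1,271,187.93 − SGD 1,245,000.00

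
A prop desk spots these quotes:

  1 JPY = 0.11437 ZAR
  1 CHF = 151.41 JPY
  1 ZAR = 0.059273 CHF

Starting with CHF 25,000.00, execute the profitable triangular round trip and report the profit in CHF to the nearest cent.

Profitable loop is CHF → JPY → ZAR → CHF:
CHF 25,000.00 × 151.41 = JPY 3,785,250
JPY 3,785,250 × 0.11437 = ZAR 432,919.04
ZAR 432,919.04 × 0.059273 = CHF 25,660.41
Profit = CHF 25,660.41 − CHF 25,000.00

Profit: CHF 660.41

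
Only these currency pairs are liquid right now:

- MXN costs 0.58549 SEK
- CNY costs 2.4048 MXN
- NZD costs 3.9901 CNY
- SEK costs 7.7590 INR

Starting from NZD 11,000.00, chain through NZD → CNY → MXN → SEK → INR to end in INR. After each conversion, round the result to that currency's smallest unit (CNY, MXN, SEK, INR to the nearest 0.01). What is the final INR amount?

INR 479,491.23

NZD 11,000.00 × 3.9901 = CNY 43,891.10
CNY 43,891.10 × 2.4048 = MXN 105,549.32
MXN 105,549.32 × 0.58549 = SEK 61,798.07
SEK 61,798.07 × 7.7590 = INR 479,491.23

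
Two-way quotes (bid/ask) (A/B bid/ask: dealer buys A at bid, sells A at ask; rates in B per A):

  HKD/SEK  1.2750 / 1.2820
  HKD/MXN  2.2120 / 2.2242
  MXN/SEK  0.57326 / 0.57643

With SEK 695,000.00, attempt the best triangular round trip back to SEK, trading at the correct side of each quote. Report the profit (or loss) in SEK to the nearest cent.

Net result: SEK -3,846.40 (no profitable arbitrage after spreads)

Best loop SEK → MXN → HKD → SEK:
SEK 695,000.00 ÷ 0.57643 (buy MXN at ask) = MXN 1,205,697.14
MXN 1,205,697.14 ÷ 2.2242 (buy HKD at ask) = HKD 542,081.26
HKD 542,081.26 × 1.2750 (sell HKD at bid) = SEK 691,153.60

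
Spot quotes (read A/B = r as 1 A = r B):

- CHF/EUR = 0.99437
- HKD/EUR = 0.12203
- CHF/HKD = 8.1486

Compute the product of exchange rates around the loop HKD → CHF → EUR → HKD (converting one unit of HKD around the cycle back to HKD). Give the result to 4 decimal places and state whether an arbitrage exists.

Around HKD → CHF → EUR → HKD: 1 ÷ 8.1486 × 0.99437 ÷ 0.12203 = 0.999996
Product ≈ 1 (deviation 0.000%, within rounding noise).

1.0000 (no arbitrage)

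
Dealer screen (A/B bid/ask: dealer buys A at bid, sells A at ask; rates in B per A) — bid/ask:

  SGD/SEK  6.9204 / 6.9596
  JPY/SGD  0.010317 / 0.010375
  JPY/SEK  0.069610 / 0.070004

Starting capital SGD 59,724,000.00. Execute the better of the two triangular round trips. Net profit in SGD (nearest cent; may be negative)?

Best loop SGD → SEK → JPY → SGD:
SGD 59,724,000.00 × 6.9204 (sell SGD at bid) = SEK 413,313,969.60
SEK 413,313,969.60 ÷ 0.070004 (buy JPY at ask) = JPY 5,904,147,900
JPY 5,904,147,900 × 0.010317 (sell JPY at bid) = SGD 60,913,093.89

Net profit: SGD 1,189,093.89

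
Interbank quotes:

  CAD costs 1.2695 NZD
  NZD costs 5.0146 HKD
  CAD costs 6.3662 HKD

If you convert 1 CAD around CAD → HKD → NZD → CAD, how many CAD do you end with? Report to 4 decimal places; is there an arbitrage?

1.0000 (no arbitrage)

Around CAD → HKD → NZD → CAD: 1 × 6.3662 ÷ 5.0146 ÷ 1.2695 = 1.000026
Product ≈ 1 (deviation 0.003%, within rounding noise).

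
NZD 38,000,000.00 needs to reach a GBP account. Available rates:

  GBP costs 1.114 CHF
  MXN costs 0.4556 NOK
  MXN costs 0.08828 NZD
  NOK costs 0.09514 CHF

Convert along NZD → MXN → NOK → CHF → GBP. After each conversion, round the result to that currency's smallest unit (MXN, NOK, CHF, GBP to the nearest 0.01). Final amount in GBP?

GBP 16,748,770.97

NZD 38,000,000.00 ÷ 0.08828 = MXN 430,448,572.72
MXN 430,448,572.72 × 0.4556 = NOK 196,112,369.73
NOK 196,112,369.73 × 0.09514 = CHF 18,658,130.86
CHF 18,658,130.86 ÷ 1.114 = GBP 16,748,770.97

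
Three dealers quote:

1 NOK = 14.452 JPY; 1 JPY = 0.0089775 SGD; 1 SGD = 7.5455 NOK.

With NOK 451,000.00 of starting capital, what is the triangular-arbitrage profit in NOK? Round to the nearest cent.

Profit: NOK 9,686.15

Profitable loop is NOK → SGD → JPY → NOK:
NOK 451,000.00 ÷ 7.5455 = SGD 59,770.72
SGD 59,770.72 ÷ 0.0089775 = JPY 6,657,836
JPY 6,657,836 ÷ 14.452 = NOK 460,686.15
Profit = NOK 460,686.15 − NOK 451,000.00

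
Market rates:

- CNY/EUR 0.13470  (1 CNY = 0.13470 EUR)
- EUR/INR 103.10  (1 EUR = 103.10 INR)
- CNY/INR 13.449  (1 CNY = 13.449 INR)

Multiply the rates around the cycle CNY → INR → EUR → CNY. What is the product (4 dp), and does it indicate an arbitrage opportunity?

0.9684 (arbitrage exists)

Around CNY → INR → EUR → CNY: 1 × 13.449 ÷ 103.10 ÷ 0.13470 = 0.968420
Product < 1; profitable direction is CNY → EUR → INR → CNY.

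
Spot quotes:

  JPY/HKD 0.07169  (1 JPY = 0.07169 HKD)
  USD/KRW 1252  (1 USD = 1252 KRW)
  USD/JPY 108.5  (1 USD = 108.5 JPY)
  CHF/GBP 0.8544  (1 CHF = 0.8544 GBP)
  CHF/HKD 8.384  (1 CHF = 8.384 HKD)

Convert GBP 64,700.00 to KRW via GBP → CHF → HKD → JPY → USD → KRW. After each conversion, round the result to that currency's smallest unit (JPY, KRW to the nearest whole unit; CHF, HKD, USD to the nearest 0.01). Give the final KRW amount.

GBP 64,700.00 ÷ 0.8544 = CHF 75,725.66
CHF 75,725.66 × 8.384 = HKD 634,883.93
HKD 634,883.93 ÷ 0.07169 = JPY 8,855,962
JPY 8,855,962 ÷ 108.5 = USD 81,621.77
USD 81,621.77 × 1252 = KRW 102,190,456

KRW 102,190,456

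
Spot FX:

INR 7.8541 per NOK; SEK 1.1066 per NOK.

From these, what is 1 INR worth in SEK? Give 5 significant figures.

1 INR ÷ 7.8541 = 0.127322 NOK
0.127322 NOK × 1.1066 = 0.140895 SEK

INR/SEK = 0.14089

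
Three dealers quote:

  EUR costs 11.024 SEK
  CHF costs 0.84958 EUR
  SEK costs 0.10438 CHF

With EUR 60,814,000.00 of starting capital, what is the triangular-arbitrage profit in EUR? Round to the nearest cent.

Profitable loop is EUR → CHF → SEK → EUR:
EUR 60,814,000.00 ÷ 0.84958 = CHF 71,581,251.91
CHF 71,581,251.91 ÷ 0.10438 = SEK 685,775,550.04
SEK 685,775,550.04 ÷ 11.024 = EUR 62,207,506.35
Profit = EUR 62,207,506.35 − EUR 60,814,000.00

Profit: EUR 1,393,506.35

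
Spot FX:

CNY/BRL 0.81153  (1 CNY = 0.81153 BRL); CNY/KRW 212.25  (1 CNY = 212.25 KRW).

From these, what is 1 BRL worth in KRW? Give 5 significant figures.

1 BRL ÷ 0.81153 = 1.23224 CNY
1.23224 CNY × 212.25 = 261.543 KRW

BRL/KRW = 261.54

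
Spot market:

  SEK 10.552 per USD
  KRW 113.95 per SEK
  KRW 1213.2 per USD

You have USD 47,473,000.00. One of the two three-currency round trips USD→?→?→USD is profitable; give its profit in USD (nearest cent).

Profitable loop is USD → KRW → SEK → USD:
USD 47,473,000.00 × 1213.2 = KRW 57,594,243,600
KRW 57,594,243,600 ÷ 113.95 = SEK 505,434,344.89
SEK 505,434,344.89 ÷ 10.552 = USD 47,899,388.26
Profit = USD 47,899,388.26 − USD 47,473,000.00

Profit: USD 426,388.26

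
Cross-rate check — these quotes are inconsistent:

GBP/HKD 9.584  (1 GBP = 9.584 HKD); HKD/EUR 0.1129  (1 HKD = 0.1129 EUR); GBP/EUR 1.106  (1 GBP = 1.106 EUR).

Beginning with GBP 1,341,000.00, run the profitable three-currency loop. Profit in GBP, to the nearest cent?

Profitable loop is GBP → EUR → HKD → GBP:
GBP 1,341,000.00 × 1.106 = EUR 1,483,146.00
EUR 1,483,146.00 ÷ 0.1129 = HKD 13,136,811.34
HKD 13,136,811.34 ÷ 9.584 = GBP 1,370,702.35
Profit = GBP 1,370,702.35 − GBP 1,341,000.00

Profit: GBP 29,702.35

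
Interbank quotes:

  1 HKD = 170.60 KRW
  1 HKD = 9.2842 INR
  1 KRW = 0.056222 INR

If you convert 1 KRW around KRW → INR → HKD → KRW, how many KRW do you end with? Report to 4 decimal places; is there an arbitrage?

Around KRW → INR → HKD → KRW: 1 × 0.056222 ÷ 9.2842 × 170.60 = 1.033096
Product > 1; profitable direction is KRW → INR → HKD → KRW.

1.0331 (arbitrage exists)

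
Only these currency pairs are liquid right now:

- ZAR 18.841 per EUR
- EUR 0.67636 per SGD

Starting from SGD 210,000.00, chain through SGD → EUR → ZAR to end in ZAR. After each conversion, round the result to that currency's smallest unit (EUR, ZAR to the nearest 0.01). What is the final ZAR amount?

ZAR 2,676,092.74

SGD 210,000.00 × 0.67636 = EUR 142,035.60
EUR 142,035.60 × 18.841 = ZAR 2,676,092.74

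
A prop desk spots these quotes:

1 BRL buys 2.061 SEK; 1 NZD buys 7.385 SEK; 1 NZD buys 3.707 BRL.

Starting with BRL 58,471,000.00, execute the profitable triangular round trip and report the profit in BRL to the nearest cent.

Profitable loop is BRL → SEK → NZD → BRL:
BRL 58,471,000.00 × 2.061 = SEK 120,508,731.00
SEK 120,508,731.00 ÷ 7.385 = NZD 16,318,040.76
NZD 16,318,040.76 × 3.707 = BRL 60,490,977.09
Profit = BRL 60,490,977.09 − BRL 58,471,000.00

Profit: BRL 2,019,977.09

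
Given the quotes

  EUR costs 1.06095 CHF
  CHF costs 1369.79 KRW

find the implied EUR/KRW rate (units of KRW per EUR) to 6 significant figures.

EUR/KRW = 1453.28

1 EUR × 1.06095 = 1.06095 CHF
1.06095 CHF × 1369.79 = 1453.28 KRW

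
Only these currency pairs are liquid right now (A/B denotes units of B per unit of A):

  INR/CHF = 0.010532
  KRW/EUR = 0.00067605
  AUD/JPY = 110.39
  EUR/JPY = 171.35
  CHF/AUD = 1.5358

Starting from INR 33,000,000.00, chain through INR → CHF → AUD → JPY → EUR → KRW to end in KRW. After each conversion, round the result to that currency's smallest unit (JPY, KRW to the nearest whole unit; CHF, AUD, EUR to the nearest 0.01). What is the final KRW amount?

KRW 508,658,442

INR 33,000,000.00 × 0.010532 = CHF 347,556.00
CHF 347,556.00 × 1.5358 = AUD 533,776.50
AUD 533,776.50 × 110.39 = JPY 58,923,588
JPY 58,923,588 ÷ 171.35 = EUR 343,878.54
EUR 343,878.54 ÷ 0.00067605 = KRW 508,658,442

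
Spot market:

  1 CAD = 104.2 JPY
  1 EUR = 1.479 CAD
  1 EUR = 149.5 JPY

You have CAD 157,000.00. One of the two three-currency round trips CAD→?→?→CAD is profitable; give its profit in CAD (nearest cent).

Profit: CAD 4,843.16

Profitable loop is CAD → JPY → EUR → CAD:
CAD 157,000.00 × 104.2 = JPY 16,359,400
JPY 16,359,400 ÷ 149.5 = EUR 109,427.42
EUR 109,427.42 × 1.479 = CAD 161,843.16
Profit = CAD 161,843.16 − CAD 157,000.00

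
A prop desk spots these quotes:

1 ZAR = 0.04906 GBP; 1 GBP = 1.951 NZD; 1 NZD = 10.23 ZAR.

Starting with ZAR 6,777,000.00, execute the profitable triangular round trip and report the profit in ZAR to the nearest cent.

Profit: ZAR 144,130.51

Profitable loop is ZAR → NZD → GBP → ZAR:
ZAR 6,777,000.00 ÷ 10.23 = NZD 662,463.34
NZD 662,463.34 ÷ 1.951 = GBP 339,550.66
GBP 339,550.66 ÷ 0.04906 = ZAR 6,921,130.51
Profit = ZAR 6,921,130.51 − ZAR 6,777,000.00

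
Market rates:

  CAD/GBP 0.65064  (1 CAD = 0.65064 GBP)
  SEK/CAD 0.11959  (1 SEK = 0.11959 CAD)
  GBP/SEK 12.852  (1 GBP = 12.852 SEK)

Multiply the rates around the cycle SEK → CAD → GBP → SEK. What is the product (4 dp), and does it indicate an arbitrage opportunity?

1.0000 (no arbitrage)

Around SEK → CAD → GBP → SEK: 1 × 0.11959 × 0.65064 × 12.852 = 1.000015
Product ≈ 1 (deviation 0.001%, within rounding noise).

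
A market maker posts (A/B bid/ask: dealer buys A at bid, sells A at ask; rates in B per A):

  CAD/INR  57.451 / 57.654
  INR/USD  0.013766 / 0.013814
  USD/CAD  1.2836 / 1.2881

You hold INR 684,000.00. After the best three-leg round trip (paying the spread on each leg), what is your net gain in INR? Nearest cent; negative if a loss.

Net profit: INR 10,370.35

Best loop INR → USD → CAD → INR:
INR 684,000.00 × 0.013766 (sell INR at bid) = USD 9,415.94
USD 9,415.94 × 1.2836 (sell USD at bid) = CAD 12,086.31
CAD 12,086.31 × 57.451 (sell CAD at bid) = INR 694,370.35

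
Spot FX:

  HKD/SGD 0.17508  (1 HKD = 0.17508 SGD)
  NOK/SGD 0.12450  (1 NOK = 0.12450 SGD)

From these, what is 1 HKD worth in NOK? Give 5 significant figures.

HKD/NOK = 1.4063

1 HKD × 0.17508 = 0.17508 SGD
0.17508 SGD ÷ 0.12450 = 1.40627 NOK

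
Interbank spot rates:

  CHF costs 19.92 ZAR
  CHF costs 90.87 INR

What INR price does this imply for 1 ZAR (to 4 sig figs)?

ZAR/INR = 4.562

1 ZAR ÷ 19.92 = 0.0502008 CHF
0.0502008 CHF × 90.87 = 4.56175 INR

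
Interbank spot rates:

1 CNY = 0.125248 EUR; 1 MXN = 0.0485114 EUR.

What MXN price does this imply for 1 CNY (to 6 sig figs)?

CNY/MXN = 2.58183

1 CNY × 0.125248 = 0.125248 EUR
0.125248 EUR ÷ 0.0485114 = 2.58183 MXN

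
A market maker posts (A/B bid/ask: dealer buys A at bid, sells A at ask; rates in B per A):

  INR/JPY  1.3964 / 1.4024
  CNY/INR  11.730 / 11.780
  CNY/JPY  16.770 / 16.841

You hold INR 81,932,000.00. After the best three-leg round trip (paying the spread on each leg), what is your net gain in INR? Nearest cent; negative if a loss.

Net profit: INR 1,238,521.65

Best loop INR → CNY → JPY → INR:
INR 81,932,000.00 ÷ 11.780 (buy CNY at ask) = CNY 6,955,178.27
CNY 6,955,178.27 × 16.770 (sell CNY at bid) = JPY 116,638,340
JPY 116,638,340 ÷ 1.4024 (buy INR at ask) = INR 83,170,521.65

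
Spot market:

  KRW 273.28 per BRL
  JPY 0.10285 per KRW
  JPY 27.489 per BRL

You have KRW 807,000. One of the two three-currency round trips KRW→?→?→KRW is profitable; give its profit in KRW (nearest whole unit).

Profit: KRW 18,138

Profitable loop is KRW → JPY → BRL → KRW:
KRW 807,000 × 0.10285 = JPY 83,000
JPY 83,000 ÷ 27.489 = BRL 3,019.39
BRL 3,019.39 × 273.28 = KRW 825,138
Profit = KRW 825,138 − KRW 807,000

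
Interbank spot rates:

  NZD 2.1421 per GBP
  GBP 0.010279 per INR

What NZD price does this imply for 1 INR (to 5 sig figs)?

INR/NZD = 0.022019

1 INR × 0.010279 = 0.010279 GBP
0.010279 GBP × 2.1421 = 0.0220186 NZD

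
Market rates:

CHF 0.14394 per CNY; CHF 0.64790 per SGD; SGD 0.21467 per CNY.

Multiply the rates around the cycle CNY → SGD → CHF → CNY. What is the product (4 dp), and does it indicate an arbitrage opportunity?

0.9663 (arbitrage exists)

Around CNY → SGD → CHF → CNY: 1 × 0.21467 × 0.64790 ÷ 0.14394 = 0.966269
Product < 1; profitable direction is CNY → CHF → SGD → CNY.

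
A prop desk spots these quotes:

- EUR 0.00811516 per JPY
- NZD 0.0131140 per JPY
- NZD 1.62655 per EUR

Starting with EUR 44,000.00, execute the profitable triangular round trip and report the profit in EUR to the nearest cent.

Profitable loop is EUR → NZD → JPY → EUR:
EUR 44,000.00 × 1.62655 = NZD 71,568.20
NZD 71,568.20 ÷ 0.0131140 = JPY 5,457,389
JPY 5,457,389 × 0.00811516 = EUR 44,287.59
Profit = EUR 44,287.59 − EUR 44,000.00

Profit: EUR 287.59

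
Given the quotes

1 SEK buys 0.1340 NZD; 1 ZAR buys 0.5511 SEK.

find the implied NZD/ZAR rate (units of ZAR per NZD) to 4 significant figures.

1 NZD ÷ 0.1340 = 7.46269 SEK
7.46269 SEK ÷ 0.5511 = 13.5414 ZAR

NZD/ZAR = 13.54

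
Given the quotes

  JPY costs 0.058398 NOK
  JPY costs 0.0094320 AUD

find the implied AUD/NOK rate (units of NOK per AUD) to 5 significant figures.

AUD/NOK = 6.1915

1 AUD ÷ 0.0094320 = 106.022 JPY
106.022 JPY × 0.058398 = 6.19148 NOK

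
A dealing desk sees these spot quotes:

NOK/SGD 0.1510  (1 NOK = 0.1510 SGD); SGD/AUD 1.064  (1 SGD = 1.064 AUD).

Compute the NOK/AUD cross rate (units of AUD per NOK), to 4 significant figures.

1 NOK × 0.1510 = 0.151 SGD
0.151 SGD × 1.064 = 0.160664 AUD

NOK/AUD = 0.1607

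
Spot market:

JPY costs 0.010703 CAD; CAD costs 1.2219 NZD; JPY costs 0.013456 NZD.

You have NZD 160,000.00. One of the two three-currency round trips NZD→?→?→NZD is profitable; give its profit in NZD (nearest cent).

Profitable loop is NZD → CAD → JPY → NZD:
NZD 160,000.00 ÷ 1.2219 = CAD 130,943.61
CAD 130,943.61 ÷ 0.010703 = JPY 12,234,291
JPY 12,234,291 × 0.013456 = NZD 164,624.61
Profit = NZD 164,624.61 − NZD 160,000.00

Profit: NZD 4,624.61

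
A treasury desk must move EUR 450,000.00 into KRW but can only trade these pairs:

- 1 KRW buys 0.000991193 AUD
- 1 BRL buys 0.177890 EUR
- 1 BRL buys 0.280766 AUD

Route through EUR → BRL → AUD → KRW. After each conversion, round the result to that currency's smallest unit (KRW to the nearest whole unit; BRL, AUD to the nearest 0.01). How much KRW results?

EUR 450,000.00 ÷ 0.177890 = BRL 2,529,653.16
BRL 2,529,653.16 × 0.280766 = AUD 710,240.60
AUD 710,240.60 ÷ 0.000991193 = KRW 716,551,267

KRW 716,551,267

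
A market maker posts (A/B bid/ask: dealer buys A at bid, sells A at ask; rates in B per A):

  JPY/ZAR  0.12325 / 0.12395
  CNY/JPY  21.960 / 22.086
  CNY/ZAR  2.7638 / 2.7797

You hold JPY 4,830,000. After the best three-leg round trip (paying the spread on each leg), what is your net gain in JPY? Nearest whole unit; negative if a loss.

Best loop JPY → CNY → ZAR → JPY:
JPY 4,830,000 ÷ 22.086 (buy CNY at ask) = CNY 218,690.57
CNY 218,690.57 × 2.7638 (sell CNY at bid) = ZAR 604,417.01
ZAR 604,417.01 ÷ 0.12395 (buy JPY at ask) = JPY 4,876,297

Net profit: JPY 46,297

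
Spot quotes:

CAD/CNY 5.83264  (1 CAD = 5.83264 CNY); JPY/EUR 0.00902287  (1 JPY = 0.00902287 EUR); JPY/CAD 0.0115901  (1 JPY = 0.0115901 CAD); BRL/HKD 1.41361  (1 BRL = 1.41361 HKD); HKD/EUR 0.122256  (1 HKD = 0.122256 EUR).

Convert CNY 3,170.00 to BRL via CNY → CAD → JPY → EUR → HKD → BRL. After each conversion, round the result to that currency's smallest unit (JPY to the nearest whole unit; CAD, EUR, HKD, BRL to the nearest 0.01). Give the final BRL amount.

BRL 2,448.24

CNY 3,170.00 ÷ 5.83264 = CAD 543.49
CAD 543.49 ÷ 0.0115901 = JPY 46,893
JPY 46,893 × 0.00902287 = EUR 423.11
EUR 423.11 ÷ 0.122256 = HKD 3,460.85
HKD 3,460.85 ÷ 1.41361 = BRL 2,448.24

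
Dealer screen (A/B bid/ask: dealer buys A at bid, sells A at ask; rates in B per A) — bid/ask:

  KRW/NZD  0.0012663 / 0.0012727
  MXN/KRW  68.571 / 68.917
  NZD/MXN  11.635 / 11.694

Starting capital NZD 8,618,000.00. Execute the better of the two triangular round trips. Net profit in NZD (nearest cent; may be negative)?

Best loop NZD → MXN → KRW → NZD:
NZD 8,618,000.00 × 11.635 (sell NZD at bid) = MXN 100,270,430.00
MXN 100,270,430.00 × 68.571 (sell MXN at bid) = KRW 6,875,643,656
KRW 6,875,643,656 × 0.0012663 (sell KRW at bid) = NZD 8,706,627.56

Net profit: NZD 88,627.56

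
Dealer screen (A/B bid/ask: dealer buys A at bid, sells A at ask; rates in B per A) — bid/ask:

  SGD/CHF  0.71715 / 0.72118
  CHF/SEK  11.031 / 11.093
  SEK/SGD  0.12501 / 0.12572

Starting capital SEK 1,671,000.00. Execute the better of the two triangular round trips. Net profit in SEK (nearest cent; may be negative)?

Best loop SEK → CHF → SGD → SEK:
SEK 1,671,000.00 ÷ 11.093 (buy CHF at ask) = CHF 150,635.54
CHF 150,635.54 ÷ 0.72118 (buy SGD at ask) = SGD 208,873.70
SGD 208,873.70 ÷ 0.12572 (buy SEK at ask) = SEK 1,661,419.83

Net result: SEK -9,580.17 (no profitable arbitrage after spreads)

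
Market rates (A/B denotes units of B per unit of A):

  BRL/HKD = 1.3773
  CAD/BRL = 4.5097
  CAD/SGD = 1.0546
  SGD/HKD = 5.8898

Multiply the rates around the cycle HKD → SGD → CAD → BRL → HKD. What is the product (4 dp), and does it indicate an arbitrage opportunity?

Around HKD → SGD → CAD → BRL → HKD: 1 ÷ 5.8898 ÷ 1.0546 × 4.5097 × 1.3773 = 0.999972
Product ≈ 1 (deviation 0.003%, within rounding noise).

1.0000 (no arbitrage)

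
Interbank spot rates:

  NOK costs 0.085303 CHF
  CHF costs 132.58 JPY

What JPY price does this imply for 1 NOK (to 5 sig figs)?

1 NOK × 0.085303 = 0.085303 CHF
0.085303 CHF × 132.58 = 11.3095 JPY

NOK/JPY = 11.309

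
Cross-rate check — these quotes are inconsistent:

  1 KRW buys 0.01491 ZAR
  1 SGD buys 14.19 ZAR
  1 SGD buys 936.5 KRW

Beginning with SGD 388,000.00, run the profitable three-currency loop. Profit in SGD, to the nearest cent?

Profitable loop is SGD → ZAR → KRW → SGD:
SGD 388,000.00 × 14.19 = ZAR 5,505,720.00
ZAR 5,505,720.00 ÷ 0.01491 = KRW 369,263,581
KRW 369,263,581 ÷ 936.5 = SGD 394,301.74
Profit = SGD 394,301.74 − SGD 388,000.00

Profit: SGD 6,301.74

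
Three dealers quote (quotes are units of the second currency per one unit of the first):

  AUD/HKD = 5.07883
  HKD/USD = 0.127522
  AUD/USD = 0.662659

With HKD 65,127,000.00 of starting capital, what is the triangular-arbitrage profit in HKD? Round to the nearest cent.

Profit: HKD 1,507,997.00

Profitable loop is HKD → AUD → USD → HKD:
HKD 65,127,000.00 ÷ 5.07883 = AUD 12,823,228.97
AUD 12,823,228.97 × 0.662659 = USD 8,497,428.09
USD 8,497,428.09 ÷ 0.127522 = HKD 66,634,997.00
Profit = HKD 66,634,997.00 − HKD 65,127,000.00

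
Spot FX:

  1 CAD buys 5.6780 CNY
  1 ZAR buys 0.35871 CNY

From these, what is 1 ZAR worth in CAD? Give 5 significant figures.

1 ZAR × 0.35871 = 0.35871 CNY
0.35871 CNY ÷ 5.6780 = 0.0631754 CAD

ZAR/CAD = 0.063175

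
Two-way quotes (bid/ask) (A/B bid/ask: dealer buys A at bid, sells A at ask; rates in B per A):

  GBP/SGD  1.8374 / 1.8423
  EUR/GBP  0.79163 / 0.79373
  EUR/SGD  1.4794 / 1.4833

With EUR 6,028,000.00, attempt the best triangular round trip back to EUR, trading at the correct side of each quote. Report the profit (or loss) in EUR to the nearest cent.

Best loop EUR → SGD → GBP → EUR:
EUR 6,028,000.00 × 1.4794 (sell EUR at bid) = SGD 8,917,823.20
SGD 8,917,823.20 ÷ 1.8423 (buy GBP at ask) = GBP 4,840,592.30
GBP 4,840,592.30 ÷ 0.79373 (buy EUR at ask) = EUR 6,098,537.67

Net profit: EUR 70,537.67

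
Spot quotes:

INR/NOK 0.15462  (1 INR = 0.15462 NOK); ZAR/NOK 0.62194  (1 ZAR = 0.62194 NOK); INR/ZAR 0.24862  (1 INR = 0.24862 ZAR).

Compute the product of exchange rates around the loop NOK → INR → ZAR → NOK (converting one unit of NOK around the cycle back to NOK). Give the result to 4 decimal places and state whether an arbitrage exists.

Around NOK → INR → ZAR → NOK: 1 ÷ 0.15462 × 0.24862 × 0.62194 = 1.000043
Product ≈ 1 (deviation 0.004%, within rounding noise).

1.0000 (no arbitrage)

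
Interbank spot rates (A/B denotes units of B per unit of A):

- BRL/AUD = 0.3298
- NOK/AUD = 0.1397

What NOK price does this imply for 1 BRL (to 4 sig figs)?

1 BRL × 0.3298 = 0.3298 AUD
0.3298 AUD ÷ 0.1397 = 2.36077 NOK

BRL/NOK = 2.361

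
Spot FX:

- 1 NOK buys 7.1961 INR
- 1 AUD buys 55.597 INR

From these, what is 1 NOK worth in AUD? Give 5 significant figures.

NOK/AUD = 0.12943

1 NOK × 7.1961 = 7.1961 INR
7.1961 INR ÷ 55.597 = 0.129433 AUD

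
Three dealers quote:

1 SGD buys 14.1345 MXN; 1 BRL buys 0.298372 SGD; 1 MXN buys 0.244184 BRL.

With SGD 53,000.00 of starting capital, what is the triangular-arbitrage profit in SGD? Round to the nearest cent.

Profitable loop is SGD → MXN → BRL → SGD:
SGD 53,000.00 × 14.1345 = MXN 749,128.50
MXN 749,128.50 × 0.244184 = BRL 182,925.19
BRL 182,925.19 × 0.298372 = SGD 54,579.76
Profit = SGD 54,579.76 − SGD 53,000.00

Profit: SGD 1,579.76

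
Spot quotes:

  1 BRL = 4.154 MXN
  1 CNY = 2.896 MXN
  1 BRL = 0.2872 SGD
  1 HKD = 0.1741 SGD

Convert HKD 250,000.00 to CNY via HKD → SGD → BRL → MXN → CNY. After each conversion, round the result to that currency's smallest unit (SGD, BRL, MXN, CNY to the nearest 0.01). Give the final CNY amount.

HKD 250,000.00 × 0.1741 = SGD 43,525.00
SGD 43,525.00 ÷ 0.2872 = BRL 151,549.44
BRL 151,549.44 × 4.154 = MXN 629,536.37
MXN 629,536.37 ÷ 2.896 = CNY 217,381.34

CNY 217,381.34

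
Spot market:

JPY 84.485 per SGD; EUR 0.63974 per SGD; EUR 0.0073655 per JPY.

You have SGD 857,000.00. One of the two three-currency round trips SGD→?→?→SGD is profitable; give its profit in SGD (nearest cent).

Profit: SGD 24,053.92

Profitable loop is SGD → EUR → JPY → SGD:
SGD 857,000.00 × 0.63974 = EUR 548,257.18
EUR 548,257.18 ÷ 0.0073655 = JPY 74,435,840
JPY 74,435,840 ÷ 84.485 = SGD 881,053.92
Profit = SGD 881,053.92 − SGD 857,000.00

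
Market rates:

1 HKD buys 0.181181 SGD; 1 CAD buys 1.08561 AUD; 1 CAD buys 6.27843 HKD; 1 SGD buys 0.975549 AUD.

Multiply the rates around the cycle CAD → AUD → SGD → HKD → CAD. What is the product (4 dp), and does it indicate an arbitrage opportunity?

Around CAD → AUD → SGD → HKD → CAD: 1 × 1.08561 ÷ 0.975549 ÷ 0.181181 ÷ 6.27843 = 0.978275
Product < 1; profitable direction is CAD → HKD → SGD → AUD → CAD.

0.9783 (arbitrage exists)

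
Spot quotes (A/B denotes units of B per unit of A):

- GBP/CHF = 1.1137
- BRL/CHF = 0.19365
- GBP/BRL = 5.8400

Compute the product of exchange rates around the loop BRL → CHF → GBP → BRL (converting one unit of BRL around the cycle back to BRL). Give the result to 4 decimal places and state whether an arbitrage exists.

Around BRL → CHF → GBP → BRL: 1 × 0.19365 ÷ 1.1137 × 5.8400 = 1.015458
Product > 1; profitable direction is BRL → CHF → GBP → BRL.

1.0155 (arbitrage exists)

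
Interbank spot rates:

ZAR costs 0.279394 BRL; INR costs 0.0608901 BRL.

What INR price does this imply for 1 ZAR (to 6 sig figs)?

1 ZAR × 0.279394 = 0.279394 BRL
0.279394 BRL ÷ 0.0608901 = 4.5885 INR

ZAR/INR = 4.58850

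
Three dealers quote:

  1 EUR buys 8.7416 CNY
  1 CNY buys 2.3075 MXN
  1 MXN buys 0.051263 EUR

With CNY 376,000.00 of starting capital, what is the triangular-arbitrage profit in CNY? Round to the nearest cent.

Profitable loop is CNY → MXN → EUR → CNY:
CNY 376,000.00 × 2.3075 = MXN 867,620.00
MXN 867,620.00 × 0.051263 = EUR 44,476.80
EUR 44,476.80 × 8.7416 = CNY 388,798.43
Profit = CNY 388,798.43 − CNY 376,000.00

Profit: CNY 12,798.43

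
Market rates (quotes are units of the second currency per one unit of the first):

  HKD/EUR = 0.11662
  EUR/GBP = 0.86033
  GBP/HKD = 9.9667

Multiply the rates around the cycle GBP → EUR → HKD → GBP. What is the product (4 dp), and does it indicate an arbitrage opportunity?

1.0000 (no arbitrage)

Around GBP → EUR → HKD → GBP: 1 ÷ 0.86033 ÷ 0.11662 ÷ 9.9667 = 1.000024
Product ≈ 1 (deviation 0.002%, within rounding noise).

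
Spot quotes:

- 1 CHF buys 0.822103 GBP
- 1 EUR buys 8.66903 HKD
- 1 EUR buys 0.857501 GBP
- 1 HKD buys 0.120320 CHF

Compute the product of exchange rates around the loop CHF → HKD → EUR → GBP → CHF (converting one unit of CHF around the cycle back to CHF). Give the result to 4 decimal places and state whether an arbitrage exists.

Around CHF → HKD → EUR → GBP → CHF: 1 ÷ 0.120320 ÷ 8.66903 × 0.857501 ÷ 0.822103 = 1.000000
Product ≈ 1 (deviation 0.000%, within rounding noise).

1.0000 (no arbitrage)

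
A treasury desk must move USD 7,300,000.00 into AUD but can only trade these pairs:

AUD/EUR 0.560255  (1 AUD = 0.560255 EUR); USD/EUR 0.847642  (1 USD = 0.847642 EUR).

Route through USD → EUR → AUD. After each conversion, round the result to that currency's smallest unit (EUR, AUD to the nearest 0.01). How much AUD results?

AUD 11,044,589.70

USD 7,300,000.00 × 0.847642 = EUR 6,187,786.60
EUR 6,187,786.60 ÷ 0.560255 = AUD 11,044,589.70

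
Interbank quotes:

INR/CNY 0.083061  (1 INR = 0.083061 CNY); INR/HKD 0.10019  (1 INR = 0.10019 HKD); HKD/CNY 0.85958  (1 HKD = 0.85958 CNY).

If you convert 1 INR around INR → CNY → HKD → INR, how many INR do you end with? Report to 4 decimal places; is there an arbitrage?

0.9645 (arbitrage exists)

Around INR → CNY → HKD → INR: 1 × 0.083061 ÷ 0.85958 ÷ 0.10019 = 0.964465
Product < 1; profitable direction is INR → HKD → CNY → INR.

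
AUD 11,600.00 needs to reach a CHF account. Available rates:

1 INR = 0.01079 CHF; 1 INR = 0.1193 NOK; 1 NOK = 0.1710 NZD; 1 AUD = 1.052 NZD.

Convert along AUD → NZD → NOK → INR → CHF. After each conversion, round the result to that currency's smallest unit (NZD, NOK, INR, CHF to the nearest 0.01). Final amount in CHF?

CHF 6,454.44

AUD 11,600.00 × 1.052 = NZD 12,203.20
NZD 12,203.20 ÷ 0.1710 = NOK 71,363.74
NOK 71,363.74 ÷ 0.1193 = INR 598,187.26
INR 598,187.26 × 0.01079 = CHF 6,454.44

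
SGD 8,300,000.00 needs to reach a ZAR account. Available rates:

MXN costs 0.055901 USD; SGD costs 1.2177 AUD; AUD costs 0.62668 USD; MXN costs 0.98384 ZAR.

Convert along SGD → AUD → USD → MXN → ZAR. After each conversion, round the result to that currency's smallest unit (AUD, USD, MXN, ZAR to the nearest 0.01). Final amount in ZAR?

ZAR 111,472,856.99

SGD 8,300,000.00 × 1.2177 = AUD 10,106,910.00
AUD 10,106,910.00 × 0.62668 = USD 6,333,798.36
USD 6,333,798.36 ÷ 0.055901 = MXN 113,303,847.16
MXN 113,303,847.16 × 0.98384 = ZAR 111,472,856.99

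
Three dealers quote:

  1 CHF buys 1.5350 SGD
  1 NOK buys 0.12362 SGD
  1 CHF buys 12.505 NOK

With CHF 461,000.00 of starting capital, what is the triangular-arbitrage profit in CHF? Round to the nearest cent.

Profit: CHF 3,263.97

Profitable loop is CHF → NOK → SGD → CHF:
CHF 461,000.00 × 12.505 = NOK 5,764,805.00
NOK 5,764,805.00 × 0.12362 = SGD 712,645.19
SGD 712,645.19 ÷ 1.5350 = CHF 464,263.97
Profit = CHF 464,263.97 − CHF 461,000.00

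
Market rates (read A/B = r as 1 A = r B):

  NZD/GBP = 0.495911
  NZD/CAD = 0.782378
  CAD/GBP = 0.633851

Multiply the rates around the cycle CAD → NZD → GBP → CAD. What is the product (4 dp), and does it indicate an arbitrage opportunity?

1.0000 (no arbitrage)

Around CAD → NZD → GBP → CAD: 1 ÷ 0.782378 × 0.495911 ÷ 0.633851 = 1.000000
Product ≈ 1 (deviation 0.000%, within rounding noise).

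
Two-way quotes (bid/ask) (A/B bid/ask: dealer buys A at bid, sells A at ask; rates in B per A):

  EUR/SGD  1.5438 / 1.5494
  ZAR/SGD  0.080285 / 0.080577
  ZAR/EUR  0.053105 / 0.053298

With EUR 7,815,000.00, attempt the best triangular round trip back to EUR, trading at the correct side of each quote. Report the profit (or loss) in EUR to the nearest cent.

Best loop EUR → SGD → ZAR → EUR:
EUR 7,815,000.00 × 1.5438 (sell EUR at bid) = SGD 12,064,797.00
SGD 12,064,797.00 ÷ 0.080577 (buy ZAR at ask) = ZAR 149,730,034.63
ZAR 149,730,034.63 × 0.053105 (sell ZAR at bid) = EUR 7,951,413.49

Net profit: EUR 136,413.49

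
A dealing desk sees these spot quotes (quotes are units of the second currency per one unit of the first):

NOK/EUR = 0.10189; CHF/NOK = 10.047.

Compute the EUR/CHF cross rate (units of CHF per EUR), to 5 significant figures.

EUR/CHF = 0.97686

1 EUR ÷ 0.10189 = 9.81451 NOK
9.81451 NOK ÷ 10.047 = 0.976859 CHF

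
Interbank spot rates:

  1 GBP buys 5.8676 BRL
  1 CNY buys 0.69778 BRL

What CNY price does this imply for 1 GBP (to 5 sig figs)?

1 GBP × 5.8676 = 5.8676 BRL
5.8676 BRL ÷ 0.69778 = 8.40895 CNY

GBP/CNY = 8.4090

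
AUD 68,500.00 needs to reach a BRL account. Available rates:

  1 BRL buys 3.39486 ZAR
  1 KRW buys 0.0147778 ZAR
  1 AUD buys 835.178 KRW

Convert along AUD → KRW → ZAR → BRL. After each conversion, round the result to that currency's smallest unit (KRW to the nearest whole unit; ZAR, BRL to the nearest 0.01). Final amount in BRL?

BRL 249,033.36

AUD 68,500.00 × 835.178 = KRW 57,209,693
KRW 57,209,693 × 0.0147778 = ZAR 845,433.40
ZAR 845,433.40 ÷ 3.39486 = BRL 249,033.36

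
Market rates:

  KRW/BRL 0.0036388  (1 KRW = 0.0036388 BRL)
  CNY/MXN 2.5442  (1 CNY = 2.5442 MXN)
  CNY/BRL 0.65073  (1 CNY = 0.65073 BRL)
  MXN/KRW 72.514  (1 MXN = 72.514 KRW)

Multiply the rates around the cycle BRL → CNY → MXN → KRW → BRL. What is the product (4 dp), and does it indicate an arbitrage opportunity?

Around BRL → CNY → MXN → KRW → BRL: 1 ÷ 0.65073 × 2.5442 × 72.514 × 0.0036388 = 1.031645
Product > 1; profitable direction is BRL → CNY → MXN → KRW → BRL.

1.0316 (arbitrage exists)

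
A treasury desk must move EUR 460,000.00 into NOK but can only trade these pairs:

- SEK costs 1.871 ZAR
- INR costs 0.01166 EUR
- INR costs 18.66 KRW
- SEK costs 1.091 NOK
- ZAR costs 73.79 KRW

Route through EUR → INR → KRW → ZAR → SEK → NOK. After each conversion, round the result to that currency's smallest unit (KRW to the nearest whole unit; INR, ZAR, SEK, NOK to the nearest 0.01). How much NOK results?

NOK 5,817,339.00

EUR 460,000.00 ÷ 0.01166 = INR 39,451,114.92
INR 39,451,114.92 × 18.66 = KRW 736,157,804
KRW 736,157,804 ÷ 73.79 = ZAR 9,976,389.81
ZAR 9,976,389.81 ÷ 1.871 = SEK 5,332,116.41
SEK 5,332,116.41 × 1.091 = NOK 5,817,339.00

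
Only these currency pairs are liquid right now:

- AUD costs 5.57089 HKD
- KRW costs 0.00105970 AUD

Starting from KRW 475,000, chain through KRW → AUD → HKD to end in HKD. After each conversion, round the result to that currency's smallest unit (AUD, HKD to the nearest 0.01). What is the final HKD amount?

KRW 475,000 × 0.00105970 = AUD 503.36
AUD 503.36 × 5.57089 = HKD 2,804.16

HKD 2,804.16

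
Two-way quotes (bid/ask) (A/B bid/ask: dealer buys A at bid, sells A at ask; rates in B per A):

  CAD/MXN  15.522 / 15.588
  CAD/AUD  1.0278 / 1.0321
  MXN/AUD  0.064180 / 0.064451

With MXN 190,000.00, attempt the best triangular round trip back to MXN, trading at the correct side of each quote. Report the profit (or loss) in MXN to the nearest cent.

Best loop MXN → CAD → AUD → MXN:
MXN 190,000.00 ÷ 15.588 (buy CAD at ask) = CAD 12,188.86
CAD 12,188.86 × 1.0278 (sell CAD at bid) = AUD 12,527.71
AUD 12,527.71 ÷ 0.064451 (buy MXN at ask) = MXN 194,375.78

Net profit: MXN 4,375.78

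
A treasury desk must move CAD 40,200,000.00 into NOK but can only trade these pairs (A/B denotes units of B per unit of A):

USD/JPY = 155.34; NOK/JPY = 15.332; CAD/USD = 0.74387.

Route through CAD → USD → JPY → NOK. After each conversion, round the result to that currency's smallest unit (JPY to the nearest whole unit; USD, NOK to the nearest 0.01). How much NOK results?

NOK 302,975,553.42

CAD 40,200,000.00 × 0.74387 = USD 29,903,574.00
USD 29,903,574.00 × 155.34 = JPY 4,645,221,185
JPY 4,645,221,185 ÷ 15.332 = NOK 302,975,553.42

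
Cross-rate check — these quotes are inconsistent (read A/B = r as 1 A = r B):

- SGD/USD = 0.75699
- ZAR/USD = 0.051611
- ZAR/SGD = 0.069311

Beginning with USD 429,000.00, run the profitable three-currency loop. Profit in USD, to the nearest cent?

Profit: USD 7,121.33

Profitable loop is USD → ZAR → SGD → USD:
USD 429,000.00 ÷ 0.051611 = ZAR 8,312,181.51
ZAR 8,312,181.51 × 0.069311 = SGD 576,125.61
SGD 576,125.61 × 0.75699 = USD 436,121.33
Profit = USD 436,121.33 − USD 429,000.00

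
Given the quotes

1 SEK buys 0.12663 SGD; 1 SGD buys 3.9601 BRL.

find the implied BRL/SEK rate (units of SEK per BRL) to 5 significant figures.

1 BRL ÷ 3.9601 = 0.252519 SGD
0.252519 SGD ÷ 0.12663 = 1.99415 SEK

BRL/SEK = 1.9941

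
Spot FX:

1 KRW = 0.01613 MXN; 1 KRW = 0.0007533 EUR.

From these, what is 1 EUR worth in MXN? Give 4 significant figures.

1 EUR ÷ 0.0007533 = 1327.49 KRW
1327.49 KRW × 0.01613 = 21.4125 MXN

EUR/MXN = 21.41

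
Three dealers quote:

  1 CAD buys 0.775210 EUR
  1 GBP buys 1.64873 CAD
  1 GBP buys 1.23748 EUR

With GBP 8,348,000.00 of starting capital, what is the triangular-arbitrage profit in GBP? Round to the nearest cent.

Profit: GBP 274,102.04

Profitable loop is GBP → CAD → EUR → GBP:
GBP 8,348,000.00 × 1.64873 = CAD 13,763,598.04
CAD 13,763,598.04 × 0.775210 = EUR 10,669,678.84
EUR 10,669,678.84 ÷ 1.23748 = GBP 8,622,102.04
Profit = GBP 8,622,102.04 − GBP 8,348,000.00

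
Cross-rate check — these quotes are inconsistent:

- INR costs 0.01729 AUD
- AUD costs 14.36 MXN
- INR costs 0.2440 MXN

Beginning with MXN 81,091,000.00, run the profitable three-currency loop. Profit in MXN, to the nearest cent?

Profit: MXN 1,423,878.20

Profitable loop is MXN → INR → AUD → MXN:
MXN 81,091,000.00 ÷ 0.2440 = INR 332,340,163.93
INR 332,340,163.93 × 0.01729 = AUD 5,746,161.43
AUD 5,746,161.43 × 14.36 = MXN 82,514,878.20
Profit = MXN 82,514,878.20 − MXN 81,091,000.00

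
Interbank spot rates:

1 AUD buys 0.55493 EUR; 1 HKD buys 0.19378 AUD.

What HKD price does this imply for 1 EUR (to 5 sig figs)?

EUR/HKD = 9.2994

1 EUR ÷ 0.55493 = 1.80203 AUD
1.80203 AUD ÷ 0.19378 = 9.29936 HKD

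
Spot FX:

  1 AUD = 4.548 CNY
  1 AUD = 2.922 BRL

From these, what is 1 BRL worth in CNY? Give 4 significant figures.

1 BRL ÷ 2.922 = 0.342231 AUD
0.342231 AUD × 4.548 = 1.55647 CNY

BRL/CNY = 1.556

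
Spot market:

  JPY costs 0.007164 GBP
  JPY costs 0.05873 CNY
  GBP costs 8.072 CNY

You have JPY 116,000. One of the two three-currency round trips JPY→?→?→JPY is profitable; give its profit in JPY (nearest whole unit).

Profitable loop is JPY → CNY → GBP → JPY:
JPY 116,000 × 0.05873 = CNY 6,812.68
CNY 6,812.68 ÷ 8.072 = GBP 843.99
GBP 843.99 ÷ 0.007164 = JPY 117,810
Profit = JPY 117,810 − JPY 116,000

Profit: JPY 1,810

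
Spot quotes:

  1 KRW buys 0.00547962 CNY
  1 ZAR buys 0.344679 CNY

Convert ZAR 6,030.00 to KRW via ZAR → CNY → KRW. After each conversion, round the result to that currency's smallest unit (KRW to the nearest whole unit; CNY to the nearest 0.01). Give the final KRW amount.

ZAR 6,030.00 × 0.344679 = CNY 2,078.41
CNY 2,078.41 ÷ 0.00547962 = KRW 379,298

KRW 379,298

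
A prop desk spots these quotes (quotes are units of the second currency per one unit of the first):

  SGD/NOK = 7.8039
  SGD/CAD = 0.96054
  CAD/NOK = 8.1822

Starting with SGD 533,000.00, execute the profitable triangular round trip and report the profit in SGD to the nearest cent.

Profit: SGD 3,785.85

Profitable loop is SGD → CAD → NOK → SGD:
SGD 533,000.00 × 0.96054 = CAD 511,967.82
CAD 511,967.82 × 8.1822 = NOK 4,189,023.10
NOK 4,189,023.10 ÷ 7.8039 = SGD 536,785.85
Profit = SGD 536,785.85 − SGD 533,000.00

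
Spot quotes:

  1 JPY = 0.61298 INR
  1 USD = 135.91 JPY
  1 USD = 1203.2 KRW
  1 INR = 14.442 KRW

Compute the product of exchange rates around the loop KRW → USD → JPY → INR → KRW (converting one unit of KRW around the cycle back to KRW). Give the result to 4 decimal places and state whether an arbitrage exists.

Around KRW → USD → JPY → INR → KRW: 1 ÷ 1203.2 × 135.91 × 0.61298 × 14.442 = 0.999971
Product ≈ 1 (deviation 0.003%, within rounding noise).

1.0000 (no arbitrage)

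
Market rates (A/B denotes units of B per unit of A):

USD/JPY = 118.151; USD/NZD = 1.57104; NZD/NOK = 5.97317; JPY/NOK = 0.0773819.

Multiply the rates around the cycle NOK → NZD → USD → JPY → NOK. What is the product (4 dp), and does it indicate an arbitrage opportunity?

0.9743 (arbitrage exists)

Around NOK → NZD → USD → JPY → NOK: 1 ÷ 5.97317 ÷ 1.57104 × 118.151 × 0.0773819 = 0.974282
Product < 1; profitable direction is NOK → JPY → USD → NZD → NOK.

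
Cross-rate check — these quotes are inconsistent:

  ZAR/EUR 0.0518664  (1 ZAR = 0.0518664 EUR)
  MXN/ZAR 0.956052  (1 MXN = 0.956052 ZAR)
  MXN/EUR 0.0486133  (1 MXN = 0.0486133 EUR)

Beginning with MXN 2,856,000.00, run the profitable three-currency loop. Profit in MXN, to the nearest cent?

Profitable loop is MXN → ZAR → EUR → MXN:
MXN 2,856,000.00 × 0.956052 = ZAR 2,730,484.51
ZAR 2,730,484.51 × 0.0518664 = EUR 141,620.40
EUR 141,620.40 ÷ 0.0486133 = MXN 2,913,202.80
Profit = MXN 2,913,202.80 − MXN 2,856,000.00

Profit: MXN 57,202.80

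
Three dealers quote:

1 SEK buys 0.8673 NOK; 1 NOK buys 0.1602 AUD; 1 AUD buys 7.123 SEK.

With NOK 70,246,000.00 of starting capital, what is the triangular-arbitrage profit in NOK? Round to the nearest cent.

Profit: NOK 732,496.70

Profitable loop is NOK → SEK → AUD → NOK:
NOK 70,246,000.00 ÷ 0.8673 = SEK 80,993,889.08
SEK 80,993,889.08 ÷ 7.123 = AUD 11,370,755.17
AUD 11,370,755.17 ÷ 0.1602 = NOK 70,978,496.70
Profit = NOK 70,978,496.70 − NOK 70,246,000.00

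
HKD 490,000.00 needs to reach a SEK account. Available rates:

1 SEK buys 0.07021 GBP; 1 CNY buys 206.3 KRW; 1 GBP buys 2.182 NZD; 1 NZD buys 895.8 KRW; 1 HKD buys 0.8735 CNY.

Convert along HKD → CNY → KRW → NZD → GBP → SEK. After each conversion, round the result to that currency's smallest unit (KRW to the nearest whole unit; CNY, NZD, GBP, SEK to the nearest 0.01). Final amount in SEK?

SEK 643,418.32

HKD 490,000.00 × 0.8735 = CNY 428,015.00
CNY 428,015.00 × 206.3 = KRW 88,299,494
KRW 88,299,494 ÷ 895.8 = NZD 98,570.54
NZD 98,570.54 ÷ 2.182 = GBP 45,174.40
GBP 45,174.40 ÷ 0.07021 = SEK 643,418.32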